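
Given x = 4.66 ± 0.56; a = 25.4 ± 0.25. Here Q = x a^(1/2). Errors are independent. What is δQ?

2.82

Q is a product of powers, so relative uncertainties combine in quadrature:
  (1·δx/x)² = (1×0.120)² = 0.0144;  (½·δa/a)² = (0.5×0.00984)² = 2.42e-05
δQ/Q = √(0.0145) = 0.120
Q = 23.5, so δQ = 0.120 × 23.5 = 2.82.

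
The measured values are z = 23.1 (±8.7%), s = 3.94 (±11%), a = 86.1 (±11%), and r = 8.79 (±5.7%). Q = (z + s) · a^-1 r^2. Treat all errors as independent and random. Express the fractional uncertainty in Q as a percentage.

17.6%

Let u = z + s = 27.0. δu = √(δz² + δs²) = √(4.04 + 0.188) = 2.06, so δu/u = 0.0760.
Q is then a monomial in u, a, r:
δQ/Q = √((δu/u)² + (-1·δa/a)² + (2·δr/r)²) = √(0.00578 + 0.0121 + 0.0130) = 0.176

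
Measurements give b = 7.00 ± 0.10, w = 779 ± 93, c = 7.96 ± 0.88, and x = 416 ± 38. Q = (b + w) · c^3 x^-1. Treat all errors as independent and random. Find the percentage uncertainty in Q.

36.4%

Let u = b + w = 786. δu = √(δb² + δw²) = √(0.0100 + 8650) = 93.0, so δu/u = 0.118.
Q is then a monomial in u, c, x:
δQ/Q = √((δu/u)² + (3·δc/c)² + (-1·δx/x)²) = √(0.0140 + 0.110 + 0.00834) = 0.364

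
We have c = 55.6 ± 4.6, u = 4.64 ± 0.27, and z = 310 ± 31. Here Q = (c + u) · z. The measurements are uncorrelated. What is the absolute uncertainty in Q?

2350

Let w = c + u = 60.2. δw = √(δc² + δu²) = √(21.2 + 0.0729) = 4.61, so δw/w = 0.0765.
Q is then a monomial in w, z:
δQ/Q = √((δw/w)² + (1·δz/z)²) = √(0.00585 + 0.0100) = 0.126
Q = 18700, so δQ = 0.126 × 18700 = 2350.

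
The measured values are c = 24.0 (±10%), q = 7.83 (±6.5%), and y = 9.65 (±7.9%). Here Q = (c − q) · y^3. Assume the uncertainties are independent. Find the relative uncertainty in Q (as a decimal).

Let u = c − q = 16.2. δu = √(δc² + δq²) = √(5.76 + 0.259) = 2.45, so δu/u = 0.152.
Q is then a monomial in u, y:
δQ/Q = √((δu/u)² + (3·δy/y)²) = √(0.0230 + 0.0562) = 0.281

0.281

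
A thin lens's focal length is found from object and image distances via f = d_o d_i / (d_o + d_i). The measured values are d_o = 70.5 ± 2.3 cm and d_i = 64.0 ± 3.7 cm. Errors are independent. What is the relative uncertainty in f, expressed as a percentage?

∂f/∂d_o = (d_i/(d_o+d_i))² = 0.226;  ∂f/∂d_i = (d_o/(d_o+d_i))² = 0.275
δf = √((∂f/∂d_o · δd_o)² + (∂f/∂d_i · δd_i)²) = √(0.271 + 1.03) = 1.14 cm
f = 33.5 cm, so δf/f = 1.14/33.5 = 0.0340.

3.40%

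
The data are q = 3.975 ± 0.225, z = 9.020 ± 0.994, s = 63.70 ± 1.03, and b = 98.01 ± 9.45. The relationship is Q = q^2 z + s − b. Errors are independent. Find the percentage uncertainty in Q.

22.6%

Let p = q^2·z = 142.5. δp/p = √((2·δq/q)² + (1·δz/z)²) = √(0.0128 + 0.0121) = 0.158, so δp = 22.5.
Q = p + s − b: δQ = √(δp² + δs² + δb²) = √(507 + 1.06 + 89.3) = 24.4
Q = 108.2, so δQ/Q = 24.4/108.2 = 0.226.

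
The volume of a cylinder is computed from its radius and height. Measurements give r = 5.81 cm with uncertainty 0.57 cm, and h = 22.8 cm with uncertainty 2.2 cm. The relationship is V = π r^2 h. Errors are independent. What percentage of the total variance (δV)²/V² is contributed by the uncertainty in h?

19.5%

(δV/V)² = (2·δr/r)² + (1·δh/h)²
  r term: (2×0.0981)² = 0.0385
  h term: (1×0.0965)² = 0.00931
Total = 0.0478. Share from h = 0.00931/0.0478 = 0.195.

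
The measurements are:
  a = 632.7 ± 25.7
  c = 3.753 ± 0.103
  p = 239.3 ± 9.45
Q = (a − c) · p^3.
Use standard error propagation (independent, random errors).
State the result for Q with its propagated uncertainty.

Let u = a − c = 628.9. δu = √(δa² + δc²) = √(660 + 0.0106) = 25.7, so δu/u = 0.0409.
Q is then a monomial in u, p:
δQ/Q = √((δu/u)² + (3·δp/p)²) = √(0.00167 + 0.0140) = 0.125
Q = 8.619e+09, so δQ = 0.125 × 8.619e+09 = 1.08e+09.

(8.619 ± 1.08) × 10^9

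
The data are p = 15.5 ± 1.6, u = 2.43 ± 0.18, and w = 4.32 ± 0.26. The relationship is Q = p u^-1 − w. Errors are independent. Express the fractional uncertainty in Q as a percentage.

41.3%

Let h = p·u^-1 = 6.38. δh/h = √((1·δp/p)² + (-1·δu/u)²) = √(0.0107 + 0.00549) = 0.127, so δh = 0.810.
Q = h − w: δQ = √(δh² + δw²) = √(0.657 + 0.0676) = 0.851
Q = 2.06, so δQ/Q = 0.851/2.06 = 0.413.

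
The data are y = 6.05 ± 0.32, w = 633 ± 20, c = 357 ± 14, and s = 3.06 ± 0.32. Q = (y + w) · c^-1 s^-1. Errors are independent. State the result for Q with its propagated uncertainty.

0.585 ± 0.0679

Let u = y + w = 639. δu = √(δy² + δw²) = √(0.102 + 400) = 20.0, so δu/u = 0.0313.
Q is then a monomial in u, c, s:
δQ/Q = √((δu/u)² + (-1·δc/c)² + (-1·δs/s)²) = √(0.000980 + 0.00154 + 0.0109) = 0.116
Q = 0.585, so δQ = 0.116 × 0.585 = 0.0679.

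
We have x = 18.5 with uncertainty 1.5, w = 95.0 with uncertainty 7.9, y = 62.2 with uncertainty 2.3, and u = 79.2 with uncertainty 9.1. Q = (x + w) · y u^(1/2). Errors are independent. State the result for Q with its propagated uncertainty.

62800 ± 6180

Let h = x + w = 114. δh = √(δx² + δw²) = √(2.25 + 62.4) = 8.04, so δh/h = 0.0708.
Q is then a monomial in h, y, u:
δQ/Q = √((δh/h)² + (1·δy/y)² + (½·δu/u)²) = √(0.00502 + 0.00137 + 0.00330) = 0.0984
Q = 62800, so δQ = 0.0984 × 62800 = 6180.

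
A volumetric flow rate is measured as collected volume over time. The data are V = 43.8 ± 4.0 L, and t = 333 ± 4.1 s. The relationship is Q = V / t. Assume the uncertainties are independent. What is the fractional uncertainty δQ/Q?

0.0922

Each factor contributes (exponent × relative error)² to (δQ/Q)²:
  (1·δV/V)² = (1×0.0913)² = 0.00834;  (-1·δt/t)² = (-1×0.0123)² = 0.000152
δQ/Q = √(0.00849) = 0.0922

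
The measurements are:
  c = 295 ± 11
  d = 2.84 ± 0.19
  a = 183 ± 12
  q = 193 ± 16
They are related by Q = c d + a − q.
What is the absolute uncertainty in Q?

67.2

Let p = c·d = 838. δp/p = √((1·δc/c)² + (1·δd/d)²) = √(0.00139 + 0.00448) = 0.0766, so δp = 64.2.
Q = p + a − q: δQ = √(δp² + δa² + δq²) = √(4120 + 144 + 256) = 67.2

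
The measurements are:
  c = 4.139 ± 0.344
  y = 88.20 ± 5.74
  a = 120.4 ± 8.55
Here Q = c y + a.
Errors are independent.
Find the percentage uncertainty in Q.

8.13%

Let p = c·y = 365.1. δp/p = √((1·δc/c)² + (1·δy/y)²) = √(0.00691 + 0.00424) = 0.106, so δp = 38.5.
Q = p + a: δQ = √(δp² + δa²) = √(1490 + 73.1) = 39.5
Q = 485.5, so δQ/Q = 39.5/485.5 = 0.0813.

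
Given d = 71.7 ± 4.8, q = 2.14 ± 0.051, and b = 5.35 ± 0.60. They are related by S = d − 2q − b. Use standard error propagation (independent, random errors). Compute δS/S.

0.0780

S is a linear combination, so absolute uncertainties add in quadrature:
  (δd)² = 23.0;  (2·δq)² = 0.0104;  (δb)² = 0.360
δS = √(23.4) = 4.84
S = 62.1, so δS/S = 4.84/62.1 = 0.0780.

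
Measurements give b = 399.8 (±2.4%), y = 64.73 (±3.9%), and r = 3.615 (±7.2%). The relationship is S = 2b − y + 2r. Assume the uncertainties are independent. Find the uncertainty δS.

Each term contributes (cᵢ δxᵢ)² to (δS)²:
  (2·δb)² = 368;  (δy)² = 6.37;  (2·δr)² = 0.271
δS = √(375) = 19.4

19.4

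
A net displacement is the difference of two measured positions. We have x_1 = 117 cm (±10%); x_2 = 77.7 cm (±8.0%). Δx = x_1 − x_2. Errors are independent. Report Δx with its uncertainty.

Absolute uncertainties add in quadrature for a linear combination:
  (δx_1)² = 137;  (δx_2)² = 38.6
δΔx = √(176) = 13.2 cm
Δx = 39.3 cm.

39.3 ± 13.2 cm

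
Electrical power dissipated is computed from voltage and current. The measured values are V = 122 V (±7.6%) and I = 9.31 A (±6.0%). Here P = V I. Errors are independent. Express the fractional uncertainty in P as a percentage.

Since P is a product/quotient, work with relative uncertainties:
  (1·δV/V)² = (1×0.0760)² = 0.00578;  (1·δI/I)² = (1×0.0600)² = 0.00360
δP/P = √(0.00938) = 0.0968

9.68%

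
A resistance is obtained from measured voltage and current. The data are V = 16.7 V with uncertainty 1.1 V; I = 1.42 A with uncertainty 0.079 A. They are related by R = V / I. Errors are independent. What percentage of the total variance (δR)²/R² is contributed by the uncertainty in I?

41.6%

(δR/R)² = (1·δV/V)² + (-1·δI/I)²
  V term: (1×0.0659)² = 0.00434
  I term: (-1×0.0556)² = 0.00310
Total = 0.00743. Share from I = 0.00310/0.00743 = 0.416.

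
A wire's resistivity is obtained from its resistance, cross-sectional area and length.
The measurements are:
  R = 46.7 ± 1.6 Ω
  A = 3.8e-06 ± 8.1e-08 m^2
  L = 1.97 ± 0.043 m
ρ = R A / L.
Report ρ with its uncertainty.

(9.01 ± 0.413) × 10^-5 Ω·m

Each factor contributes (exponent × relative error)² to (δρ/ρ)²:
  (1·δR/R)² = (1×0.0343)² = 0.00117;  (1·δA/A)² = (1×0.0213)² = 0.000454;  (-1·δL/L)² = (-1×0.0218)² = 0.000476
δρ/ρ = √(0.00210) = 0.0459
ρ = 9.01e-05 Ω·m, so δρ = 0.0459 × 9.01e-05 = 4.13e-06 Ω·m.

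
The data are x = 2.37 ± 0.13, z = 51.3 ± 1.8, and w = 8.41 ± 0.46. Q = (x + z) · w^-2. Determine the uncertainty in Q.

0.0868

Let u = x + z = 53.7. δu = √(δx² + δz²) = √(0.0169 + 3.24) = 1.80, so δu/u = 0.0336.
Q is then a monomial in u, w:
δQ/Q = √((δu/u)² + (-2·δw/w)²) = √(0.00113 + 0.0120) = 0.114
Q = 0.759, so δQ = 0.114 × 0.759 = 0.0868.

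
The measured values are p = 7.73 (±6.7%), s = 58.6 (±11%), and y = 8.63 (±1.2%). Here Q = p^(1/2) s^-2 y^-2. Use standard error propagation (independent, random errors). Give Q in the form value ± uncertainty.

Since Q is a product/quotient, work with relative uncertainties:
  (½·δp/p)² = (0.5×0.0670)² = 0.00112;  (-2·δs/s)² = (-2×0.110)² = 0.0484;  (-2·δy/y)² = (-2×0.0120)² = 0.000576
δQ/Q = √(0.0501) = 0.224
Q = 1.09e-05, so δQ = 0.224 × 1.09e-05 = 2.43e-06.

(1.09 ± 0.243) × 10^-5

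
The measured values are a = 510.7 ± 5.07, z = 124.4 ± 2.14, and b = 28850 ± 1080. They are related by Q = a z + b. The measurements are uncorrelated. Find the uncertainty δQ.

Let p = a·z = 63530. δp/p = √((1·δa/a)² + (1·δz/z)²) = √(9.86e-05 + 0.000296) = 0.0199, so δp = 1260.
Q = p + b: δQ = √(δp² + δb²) = √(1.59e+06 + 1.17e+06) = 1660

1660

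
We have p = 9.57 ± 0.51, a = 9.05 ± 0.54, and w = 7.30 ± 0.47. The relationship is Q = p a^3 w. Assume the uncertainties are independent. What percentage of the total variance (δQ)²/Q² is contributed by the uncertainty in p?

7.28%

(δQ/Q)² = (1·δp/p)² + (3·δa/a)² + (1·δw/w)²
  p term: (1×0.0533)² = 0.00284
  a term: (3×0.0597)² = 0.0320
  w term: (1×0.0644)² = 0.00415
Total = 0.0390. Share from p = 0.00284/0.0390 = 0.0728.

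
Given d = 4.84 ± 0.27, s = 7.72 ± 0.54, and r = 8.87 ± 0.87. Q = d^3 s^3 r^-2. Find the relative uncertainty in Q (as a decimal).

0.332

Since Q is a product/quotient, work with relative uncertainties:
  (3·δd/d)² = (3×0.0558)² = 0.0280;  (3·δs/s)² = (3×0.0699)² = 0.0440;  (-2·δr/r)² = (-2×0.0981)² = 0.0385
δQ/Q = √(0.111) = 0.332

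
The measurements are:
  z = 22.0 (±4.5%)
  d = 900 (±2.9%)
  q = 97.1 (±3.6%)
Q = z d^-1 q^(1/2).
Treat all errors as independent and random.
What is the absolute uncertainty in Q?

0.0136

Products/powers → add relative errors in quadrature, weighted by exponent:
  (1·δz/z)² = (1×0.0450)² = 0.00202;  (-1·δd/d)² = (-1×0.0290)² = 0.000841;  (½·δq/q)² = (0.5×0.0360)² = 0.000324
δQ/Q = √(0.00319) = 0.0565
Q = 0.241, so δQ = 0.0565 × 0.241 = 0.0136.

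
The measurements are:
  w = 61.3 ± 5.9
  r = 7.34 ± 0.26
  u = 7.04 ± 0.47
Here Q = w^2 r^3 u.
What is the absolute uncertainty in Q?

Products/powers → add relative errors in quadrature, weighted by exponent:
  (2·δw/w)² = (2×0.0962)² = 0.0371;  (3·δr/r)² = (3×0.0354)² = 0.0113;  (1·δu/u)² = (1×0.0668)² = 0.00446
δQ/Q = √(0.0528) = 0.230
Q = 1.05e+07, so δQ = 0.230 × 1.05e+07 = 2.4e+06.

2.4e+06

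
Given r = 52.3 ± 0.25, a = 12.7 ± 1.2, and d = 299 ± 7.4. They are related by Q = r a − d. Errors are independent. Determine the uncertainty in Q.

63.3

Let p = r·a = 664. δp/p = √((1·δr/r)² + (1·δa/a)²) = √(2.28e-05 + 0.00893) = 0.0946, so δp = 62.8.
Q = p − d: δQ = √(δp² + δd²) = √(3950 + 54.8) = 63.3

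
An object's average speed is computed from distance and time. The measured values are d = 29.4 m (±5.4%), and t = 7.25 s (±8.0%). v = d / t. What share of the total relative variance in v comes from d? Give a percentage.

(δv/v)² = (1·δd/d)² + (-1·δt/t)²
  d term: (1×0.0540)² = 0.00292
  t term: (-1×0.0800)² = 0.00640
Total = 0.00932. Share from d = 0.00292/0.00932 = 0.313.

31.3%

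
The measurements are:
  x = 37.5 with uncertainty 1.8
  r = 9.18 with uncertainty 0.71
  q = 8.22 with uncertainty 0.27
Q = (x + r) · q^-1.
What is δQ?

0.300

Let u = x + r = 46.7. δu = √(δx² + δr²) = √(3.24 + 0.504) = 1.93, so δu/u = 0.0415.
Q is then a monomial in u, q:
δQ/Q = √((δu/u)² + (-1·δq/q)²) = √(0.00172 + 0.00108) = 0.0529
Q = 5.68, so δQ = 0.0529 × 5.68 = 0.300.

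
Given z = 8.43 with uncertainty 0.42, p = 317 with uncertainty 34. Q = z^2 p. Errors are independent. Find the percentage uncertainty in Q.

14.6%

Products/powers → add relative errors in quadrature, weighted by exponent:
  (2·δz/z)² = (2×0.0498)² = 0.00993;  (1·δp/p)² = (1×0.107)² = 0.0115
δQ/Q = √(0.0214) = 0.146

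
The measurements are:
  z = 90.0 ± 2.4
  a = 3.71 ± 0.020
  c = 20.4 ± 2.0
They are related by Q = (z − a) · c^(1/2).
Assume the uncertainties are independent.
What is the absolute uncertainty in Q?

22.0

Let u = z − a = 86.3. δu = √(δz² + δa²) = √(5.76 + 0.000400) = 2.40, so δu/u = 0.0278.
Q is then a monomial in u, c:
δQ/Q = √((δu/u)² + (½·δc/c)²) = √(0.000774 + 0.00240) = 0.0564
Q = 390, so δQ = 0.0564 × 390 = 22.0.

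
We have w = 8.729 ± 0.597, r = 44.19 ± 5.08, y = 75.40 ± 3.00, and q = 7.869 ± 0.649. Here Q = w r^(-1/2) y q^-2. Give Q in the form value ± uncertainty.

1.599 ± 0.307

Q is a product of powers, so relative uncertainties combine in quadrature:
  (1·δw/w)² = (1×0.0684)² = 0.00468;  (−½·δr/r)² = (-0.5×0.115)² = 0.00330;  (1·δy/y)² = (1×0.0398)² = 0.00158;  (-2·δq/q)² = (-2×0.0825)² = 0.0272
δQ/Q = √(0.0368) = 0.192
Q = 1.599, so δQ = 0.192 × 1.599 = 0.307.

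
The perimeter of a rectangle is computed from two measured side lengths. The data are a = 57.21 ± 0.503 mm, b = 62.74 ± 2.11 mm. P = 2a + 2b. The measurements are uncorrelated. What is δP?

P is a linear combination, so absolute uncertainties add in quadrature:
  (2·δa)² = 1.01;  (2·δb)² = 17.8
δP = √(18.8) = 4.34 mm

4.34 mm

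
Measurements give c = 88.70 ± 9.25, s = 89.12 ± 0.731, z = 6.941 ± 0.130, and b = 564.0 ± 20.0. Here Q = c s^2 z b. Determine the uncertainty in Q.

3.11e+08

Q is a product of powers, so relative uncertainties combine in quadrature:
  (1·δc/c)² = (1×0.104)² = 0.0109;  (2·δs/s)² = (2×0.00820)² = 0.000269;  (1·δz/z)² = (1×0.0187)² = 0.000351;  (1·δb/b)² = (1×0.0355)² = 0.00126
δQ/Q = √(0.0128) = 0.113
Q = 2.758e+09, so δQ = 0.113 × 2.758e+09 = 3.11e+08.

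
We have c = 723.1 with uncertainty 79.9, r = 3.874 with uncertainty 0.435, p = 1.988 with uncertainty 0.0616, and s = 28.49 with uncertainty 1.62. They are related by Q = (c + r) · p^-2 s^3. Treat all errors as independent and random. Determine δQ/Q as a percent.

21.2%

Let u = c + r = 727.0. δu = √(δc² + δr²) = √(6380 + 0.189) = 79.9, so δu/u = 0.110.
Q is then a monomial in u, p, s:
δQ/Q = √((δu/u)² + (-2·δp/p)² + (3·δs/s)²) = √(0.0121 + 0.00384 + 0.0291) = 0.212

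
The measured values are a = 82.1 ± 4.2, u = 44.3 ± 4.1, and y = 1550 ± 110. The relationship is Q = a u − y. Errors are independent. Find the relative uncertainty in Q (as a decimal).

0.192

Let p = a·u = 3640. δp/p = √((1·δa/a)² + (1·δu/u)²) = √(0.00262 + 0.00857) = 0.106, so δp = 385.
Q = p − y: δQ = √(δp² + δy²) = √(1.48e+05 + 12100) = 400
Q = 2090, so δQ/Q = 400/2090 = 0.192.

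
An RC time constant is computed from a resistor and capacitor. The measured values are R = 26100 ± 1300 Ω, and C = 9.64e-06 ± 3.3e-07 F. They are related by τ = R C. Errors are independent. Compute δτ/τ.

0.0604

Each factor contributes (exponent × relative error)² to (δτ/τ)²:
  (1·δR/R)² = (1×0.0498)² = 0.00248;  (1·δC/C)² = (1×0.0342)² = 0.00117
δτ/τ = √(0.00365) = 0.0604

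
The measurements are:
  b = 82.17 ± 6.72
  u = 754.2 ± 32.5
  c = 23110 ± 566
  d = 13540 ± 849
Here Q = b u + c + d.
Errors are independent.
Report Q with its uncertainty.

98620 ± 5820

Let p = b·u = 61970. δp/p = √((1·δb/b)² + (1·δu/u)²) = √(0.00669 + 0.00186) = 0.0924, so δp = 5730.
Q = p + c + d: δQ = √(δp² + δc² + δd²) = √(3.28e+07 + 3.2e+05 + 7.21e+05) = 5820
Q = 98620.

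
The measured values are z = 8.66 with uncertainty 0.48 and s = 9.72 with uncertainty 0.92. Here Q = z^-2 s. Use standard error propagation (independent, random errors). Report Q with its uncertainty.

0.130 ± 0.0189

Q is a product of powers, so relative uncertainties combine in quadrature:
  (-2·δz/z)² = (-2×0.0554)² = 0.0123;  (1·δs/s)² = (1×0.0947)² = 0.00896
δQ/Q = √(0.0212) = 0.146
Q = 0.130, so δQ = 0.146 × 0.130 = 0.0189.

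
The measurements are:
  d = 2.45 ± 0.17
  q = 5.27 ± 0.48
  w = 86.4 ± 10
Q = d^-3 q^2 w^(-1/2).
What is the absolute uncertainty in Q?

0.0574

Relative error in a monomial: (δQ/Q)² = Σ (nᵢ · δxᵢ/xᵢ)².
  (-3·δd/d)² = (-3×0.0694)² = 0.0433;  (2·δq/q)² = (2×0.0911)² = 0.0332;  (−½·δw/w)² = (-0.5×0.116)² = 0.00335
δQ/Q = √(0.0799) = 0.283
Q = 0.203, so δQ = 0.283 × 0.203 = 0.0574.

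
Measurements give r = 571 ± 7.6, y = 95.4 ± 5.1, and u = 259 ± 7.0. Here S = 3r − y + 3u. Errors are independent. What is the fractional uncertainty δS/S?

Sums and differences: (δS)² = Σ (cᵢ δxᵢ)².
  (3·δr)² = 520;  (δy)² = 26.0;  (3·δu)² = 441
δS = √(987) = 31.4
S = 2390, so δS/S = 31.4/2390 = 0.0131.

0.0131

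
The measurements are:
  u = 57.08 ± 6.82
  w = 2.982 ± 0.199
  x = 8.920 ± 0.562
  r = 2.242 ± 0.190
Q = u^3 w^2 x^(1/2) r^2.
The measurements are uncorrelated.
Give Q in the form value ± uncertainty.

(2.483 ± 1.04) × 10^7

Products/powers → add relative errors in quadrature, weighted by exponent:
  (3·δu/u)² = (3×0.119)² = 0.128;  (2·δw/w)² = (2×0.0667)² = 0.0178;  (½·δx/x)² = (0.5×0.0630)² = 0.000992;  (2·δr/r)² = (2×0.0847)² = 0.0287
δQ/Q = √(0.176) = 0.420
Q = 2.483e+07, so δQ = 0.420 × 2.483e+07 = 1.04e+07.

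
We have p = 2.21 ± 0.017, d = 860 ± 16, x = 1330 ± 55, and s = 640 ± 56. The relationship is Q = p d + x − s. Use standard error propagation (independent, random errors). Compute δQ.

87.3

Let w = p·d = 1900. δw/w = √((1·δp/p)² + (1·δd/d)²) = √(5.92e-05 + 0.000346) = 0.0201, so δw = 38.3.
Q = w + x − s: δQ = √(δw² + δx² + δs²) = √(1460 + 3020 + 3140) = 87.3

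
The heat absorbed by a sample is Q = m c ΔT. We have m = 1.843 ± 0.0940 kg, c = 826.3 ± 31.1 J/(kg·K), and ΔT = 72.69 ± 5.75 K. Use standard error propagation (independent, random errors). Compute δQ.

For a monomial Q ∝ m, c, ΔT, fractional errors add in quadrature:
  (1·δm/m)² = (1×0.0510)² = 0.00260;  (1·δc/c)² = (1×0.0376)² = 0.00142;  (1·δΔT/ΔT)² = (1×0.0791)² = 0.00626
δQ/Q = √(0.0103) = 0.101
Q = 110700 J, so δQ = 0.101 × 110700 = 11200 J.

11200 J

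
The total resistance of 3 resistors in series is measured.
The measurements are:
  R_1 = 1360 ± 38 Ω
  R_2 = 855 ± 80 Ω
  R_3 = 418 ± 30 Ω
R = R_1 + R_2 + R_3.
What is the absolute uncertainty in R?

Each term contributes (cᵢ δxᵢ)² to (δR)²:
  (δR_1)² = 1440;  (δR_2)² = 6400;  (δR_3)² = 900
δR = √(8740) = 93.5 Ω

93.5 Ω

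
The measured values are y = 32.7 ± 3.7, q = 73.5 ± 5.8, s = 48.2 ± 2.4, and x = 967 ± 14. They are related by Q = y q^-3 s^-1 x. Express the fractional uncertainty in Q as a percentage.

26.7%

Since Q is a product/quotient, work with relative uncertainties:
  (1·δy/y)² = (1×0.113)² = 0.0128;  (-3·δq/q)² = (-3×0.0789)² = 0.0560;  (-1·δs/s)² = (-1×0.0498)² = 0.00248;  (1·δx/x)² = (1×0.0145)² = 0.000210
δQ/Q = √(0.0715) = 0.267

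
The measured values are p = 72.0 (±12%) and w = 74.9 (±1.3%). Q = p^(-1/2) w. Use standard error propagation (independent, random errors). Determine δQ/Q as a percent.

6.14%

Since Q is a product/quotient, work with relative uncertainties:
  (−½·δp/p)² = (-0.5×0.120)² = 0.00360;  (1·δw/w)² = (1×0.0130)² = 0.000169
δQ/Q = √(0.00377) = 0.0614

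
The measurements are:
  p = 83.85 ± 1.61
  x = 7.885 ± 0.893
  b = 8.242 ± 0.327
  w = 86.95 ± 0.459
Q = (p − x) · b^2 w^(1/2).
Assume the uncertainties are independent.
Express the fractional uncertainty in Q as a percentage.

Let u = p − x = 75.96. δu = √(δp² + δx²) = √(2.59 + 0.797) = 1.84, so δu/u = 0.0242.
Q is then a monomial in u, b, w:
δQ/Q = √((δu/u)² + (2·δb/b)² + (½·δw/w)²) = √(0.000587 + 0.00630 + 6.97e-06) = 0.0830

8.30%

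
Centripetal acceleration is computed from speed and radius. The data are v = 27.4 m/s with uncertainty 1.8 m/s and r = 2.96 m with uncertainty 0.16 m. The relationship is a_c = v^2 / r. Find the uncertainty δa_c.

For a monomial a_c ∝ v^2, r^-1, fractional errors add in quadrature:
  (2·δv/v)² = (2×0.0657)² = 0.0173;  (-1·δr/r)² = (-1×0.0541)² = 0.00292
δa_c/a_c = √(0.0202) = 0.142
a_c = 254 m/s^2, so δa_c = 0.142 × 254 = 36.0 m/s^2.

36.0 m/s^2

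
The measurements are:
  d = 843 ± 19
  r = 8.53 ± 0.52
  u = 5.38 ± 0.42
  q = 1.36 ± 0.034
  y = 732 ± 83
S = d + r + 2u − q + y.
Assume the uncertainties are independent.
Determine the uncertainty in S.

Sums and differences: (δS)² = Σ (cᵢ δxᵢ)².
  (δd)² = 361;  (δr)² = 0.270;  (2·δu)² = 0.706;  (δq)² = 0.00116;  (δy)² = 6890
δS = √(7250) = 85.2

85.2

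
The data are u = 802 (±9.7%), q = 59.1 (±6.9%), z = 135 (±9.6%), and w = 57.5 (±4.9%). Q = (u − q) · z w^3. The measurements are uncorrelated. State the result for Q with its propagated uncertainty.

Let h = u − q = 743. δh = √(δu² + δq²) = √(6050 + 16.6) = 77.9, so δh/h = 0.105.
Q is then a monomial in h, z, w:
δQ/Q = √((δh/h)² + (1·δz/z)² + (3·δw/w)²) = √(0.0110 + 0.00922 + 0.0216) = 0.205
Q = 1.91e+10, so δQ = 0.205 × 1.91e+10 = 3.9e+09.

(1.91 ± 0.390) × 10^10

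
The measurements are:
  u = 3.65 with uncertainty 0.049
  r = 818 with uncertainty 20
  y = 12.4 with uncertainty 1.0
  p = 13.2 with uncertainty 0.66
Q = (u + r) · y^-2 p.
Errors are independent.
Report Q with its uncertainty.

Let w = u + r = 822. δw = √(δu² + δr²) = √(0.00240 + 400) = 20.0, so δw/w = 0.0243.
Q is then a monomial in w, y, p:
δQ/Q = √((δw/w)² + (-2·δy/y)² + (1·δp/p)²) = √(0.000593 + 0.0260 + 0.00250) = 0.171
Q = 70.5, so δQ = 0.171 × 70.5 = 12.0.

70.5 ± 12.0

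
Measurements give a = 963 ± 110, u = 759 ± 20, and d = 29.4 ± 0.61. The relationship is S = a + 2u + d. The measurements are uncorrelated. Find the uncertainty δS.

117

Absolute uncertainties add in quadrature for a linear combination:
  (δa)² = 12100;  (2·δu)² = 1600;  (δd)² = 0.372
δS = √(13700) = 117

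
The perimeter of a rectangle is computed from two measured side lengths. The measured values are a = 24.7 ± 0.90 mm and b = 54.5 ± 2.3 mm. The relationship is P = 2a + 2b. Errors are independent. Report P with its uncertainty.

158 ± 4.94 mm

Sums and differences: (δP)² = Σ (cᵢ δxᵢ)².
  (2·δa)² = 3.24;  (2·δb)² = 21.2
δP = √(24.4) = 4.94 mm
P = 158 mm.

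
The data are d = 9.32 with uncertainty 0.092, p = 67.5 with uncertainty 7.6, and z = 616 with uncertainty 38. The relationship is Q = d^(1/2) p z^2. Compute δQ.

For a monomial Q ∝ d^(1/2), p, z^2, fractional errors add in quadrature:
  (½·δd/d)² = (0.5×0.00987)² = 2.44e-05;  (1·δp/p)² = (1×0.113)² = 0.0127;  (2·δz/z)² = (2×0.0617)² = 0.0152
δQ/Q = √(0.0279) = 0.167
Q = 7.82e+07, so δQ = 0.167 × 7.82e+07 = 1.31e+07.

1.31e+07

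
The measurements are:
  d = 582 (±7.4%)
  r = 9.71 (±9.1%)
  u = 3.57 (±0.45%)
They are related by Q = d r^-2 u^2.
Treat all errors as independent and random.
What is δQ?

Products/powers → add relative errors in quadrature, weighted by exponent:
  (1·δd/d)² = (1×0.0740)² = 0.00548;  (-2·δr/r)² = (-2×0.0910)² = 0.0331;  (2·δu/u)² = (2×0.00450)² = 8.1e-05
δQ/Q = √(0.0387) = 0.197
Q = 78.7, so δQ = 0.197 × 78.7 = 15.5.

15.5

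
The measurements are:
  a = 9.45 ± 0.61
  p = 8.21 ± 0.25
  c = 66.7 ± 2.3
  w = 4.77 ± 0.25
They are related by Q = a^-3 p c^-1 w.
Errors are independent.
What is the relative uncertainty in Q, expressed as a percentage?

Since Q is a product/quotient, work with relative uncertainties:
  (-3·δa/a)² = (-3×0.0646)² = 0.0375;  (1·δp/p)² = (1×0.0305)² = 0.000927;  (-1·δc/c)² = (-1×0.0345)² = 0.00119;  (1·δw/w)² = (1×0.0524)² = 0.00275
δQ/Q = √(0.0424) = 0.206

20.6%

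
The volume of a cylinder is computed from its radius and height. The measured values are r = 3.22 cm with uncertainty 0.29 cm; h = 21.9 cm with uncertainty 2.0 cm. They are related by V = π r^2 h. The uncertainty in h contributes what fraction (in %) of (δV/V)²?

(δV/V)² = (2·δr/r)² + (1·δh/h)²
  r term: (2×0.0901)² = 0.0324
  h term: (1×0.0913)² = 0.00834
Total = 0.0408. Share from h = 0.00834/0.0408 = 0.204.

20.4%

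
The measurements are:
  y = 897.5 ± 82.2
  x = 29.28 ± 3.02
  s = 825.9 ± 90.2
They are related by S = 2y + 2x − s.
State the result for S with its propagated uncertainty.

1028 ± 188

S is a linear combination, so absolute uncertainties add in quadrature:
  (2·δy)² = 27000;  (2·δx)² = 36.5;  (δs)² = 8140
δS = √(35200) = 188
S = 1028.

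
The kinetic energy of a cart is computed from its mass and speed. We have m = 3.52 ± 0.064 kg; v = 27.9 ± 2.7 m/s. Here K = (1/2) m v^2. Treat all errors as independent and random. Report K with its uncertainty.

1370 ± 266 J

Relative error in a monomial: (δK/K)² = Σ (nᵢ · δxᵢ/xᵢ)².
  (1·δm/m)² = (1×0.0182)² = 0.000331;  (2·δv/v)² = (2×0.0968)² = 0.0375
δK/K = √(0.0378) = 0.194
K = 1370 J, so δK = 0.194 × 1370 = 266 J.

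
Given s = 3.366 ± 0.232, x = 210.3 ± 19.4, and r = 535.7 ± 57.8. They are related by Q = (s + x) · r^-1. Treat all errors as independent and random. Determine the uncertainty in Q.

0.0562

Let u = s + x = 213.7. δu = √(δs² + δx²) = √(0.0538 + 376) = 19.4, so δu/u = 0.0908.
Q is then a monomial in u, r:
δQ/Q = √((δu/u)² + (-1·δr/r)²) = √(0.00825 + 0.0116) = 0.141
Q = 0.3989, so δQ = 0.141 × 0.3989 = 0.0562.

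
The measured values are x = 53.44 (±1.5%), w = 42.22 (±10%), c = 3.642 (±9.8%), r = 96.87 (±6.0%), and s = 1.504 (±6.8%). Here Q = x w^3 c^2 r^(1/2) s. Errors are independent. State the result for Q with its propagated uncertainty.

Products/powers → add relative errors in quadrature, weighted by exponent:
  (1·δx/x)² = (1×0.0150)² = 0.000225;  (3·δw/w)² = (3×0.100)² = 0.0900;  (2·δc/c)² = (2×0.0980)² = 0.0384;  (½·δr/r)² = (0.5×0.0600)² = 0.000900;  (1·δs/s)² = (1×0.0680)² = 0.00462
δQ/Q = √(0.134) = 0.366
Q = 7.897e+08, so δQ = 0.366 × 7.897e+08 = 2.89e+08.

(7.897 ± 2.89) × 10^8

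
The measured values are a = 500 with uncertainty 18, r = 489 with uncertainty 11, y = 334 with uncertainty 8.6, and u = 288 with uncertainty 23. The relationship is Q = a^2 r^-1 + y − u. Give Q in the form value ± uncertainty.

557 ± 45.7

Let p = a^2·r^-1 = 511. δp/p = √((2·δa/a)² + (-1·δr/r)²) = √(0.00518 + 0.000506) = 0.0754, so δp = 38.6.
Q = p + y − u: δQ = √(δp² + δy² + δu²) = √(1490 + 74.0 + 529) = 45.7
Q = 557.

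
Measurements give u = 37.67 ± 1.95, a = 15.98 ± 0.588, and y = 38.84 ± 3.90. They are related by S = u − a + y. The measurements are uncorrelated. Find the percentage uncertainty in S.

For a sum/difference, combine absolute errors in quadrature:
  (δu)² = 3.80;  (δa)² = 0.346;  (δy)² = 15.2
δS = √(19.4) = 4.40
S = 60.53, so δS/S = 4.40/60.53 = 0.0727.

7.27%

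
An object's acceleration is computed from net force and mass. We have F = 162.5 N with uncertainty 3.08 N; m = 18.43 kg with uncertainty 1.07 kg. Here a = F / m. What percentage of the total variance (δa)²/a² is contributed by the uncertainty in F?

9.63%

(δa/a)² = (1·δF/F)² + (-1·δm/m)²
  F term: (1×0.0190)² = 0.000359
  m term: (-1×0.0581)² = 0.00337
Total = 0.00373. Share from F = 0.000359/0.00373 = 0.0963.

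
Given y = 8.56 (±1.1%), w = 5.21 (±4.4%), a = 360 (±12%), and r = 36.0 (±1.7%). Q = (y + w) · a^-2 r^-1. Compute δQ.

Let u = y + w = 13.8. δu = √(δy² + δw²) = √(0.00887 + 0.0526) = 0.248, so δu/u = 0.0180.
Q is then a monomial in u, a, r:
δQ/Q = √((δu/u)² + (-2·δa/a)² + (-1·δr/r)²) = √(0.000324 + 0.0576 + 0.000289) = 0.241
Q = 2.95e-06, so δQ = 0.241 × 2.95e-06 = 7.12e-07.

7.12e-07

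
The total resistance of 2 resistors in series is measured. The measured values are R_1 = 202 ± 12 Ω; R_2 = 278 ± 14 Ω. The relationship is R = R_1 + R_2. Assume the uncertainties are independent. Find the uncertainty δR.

Each term contributes (cᵢ δxᵢ)² to (δR)²:
  (δR_1)² = 144;  (δR_2)² = 196
δR = √(340) = 18.4 Ω

18.4 Ω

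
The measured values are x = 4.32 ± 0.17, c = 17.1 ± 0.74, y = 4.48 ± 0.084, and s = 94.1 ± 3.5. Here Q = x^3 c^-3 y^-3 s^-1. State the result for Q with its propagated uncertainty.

Since Q is a product/quotient, work with relative uncertainties:
  (3·δx/x)² = (3×0.0394)² = 0.0139;  (-3·δc/c)² = (-3×0.0433)² = 0.0169;  (-3·δy/y)² = (-3×0.0187)² = 0.00316;  (-1·δs/s)² = (-1×0.0372)² = 0.00138
δQ/Q = √(0.0353) = 0.188
Q = 1.91e-06, so δQ = 0.188 × 1.91e-06 = 3.58e-07.

(1.91 ± 0.358) × 10^-6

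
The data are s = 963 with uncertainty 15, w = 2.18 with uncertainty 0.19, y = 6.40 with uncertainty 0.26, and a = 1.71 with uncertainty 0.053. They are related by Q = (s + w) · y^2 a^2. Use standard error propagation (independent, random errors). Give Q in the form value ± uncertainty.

Let u = s + w = 965. δu = √(δs² + δw²) = √(225 + 0.0361) = 15.0, so δu/u = 0.0155.
Q is then a monomial in u, y, a:
δQ/Q = √((δu/u)² + (2·δy/y)² + (2·δa/a)²) = √(0.000242 + 0.00660 + 0.00384) = 0.103
Q = 1.16e+05, so δQ = 0.103 × 1.16e+05 = 11900.

(1.16 ± 0.119) × 10^5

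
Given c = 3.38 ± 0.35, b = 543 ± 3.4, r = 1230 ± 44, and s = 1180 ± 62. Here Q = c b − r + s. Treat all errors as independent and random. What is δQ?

Let p = c·b = 1840. δp/p = √((1·δc/c)² + (1·δb/b)²) = √(0.0107 + 3.92e-05) = 0.104, so δp = 190.
Q = p − r + s: δQ = √(δp² + δr² + δs²) = √(36300 + 1940 + 3840) = 205

205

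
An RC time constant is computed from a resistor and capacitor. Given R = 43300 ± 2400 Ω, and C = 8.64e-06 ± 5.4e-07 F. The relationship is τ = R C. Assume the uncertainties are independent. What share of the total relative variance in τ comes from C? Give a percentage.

(δτ/τ)² = (1·δR/R)² + (1·δC/C)²
  R term: (1×0.0554)² = 0.00307
  C term: (1×0.0625)² = 0.00391
Total = 0.00698. Share from C = 0.00391/0.00698 = 0.560.

56.0%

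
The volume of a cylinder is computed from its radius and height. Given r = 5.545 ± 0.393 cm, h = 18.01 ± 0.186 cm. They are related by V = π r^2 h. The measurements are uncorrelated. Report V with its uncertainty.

Relative error in a monomial: (δV/V)² = Σ (nᵢ · δxᵢ/xᵢ)².
  (2·δr/r)² = (2×0.0709)² = 0.0201;  (1·δh/h)² = (1×0.0103)² = 0.000107
δV/V = √(0.0202) = 0.142
V = 1740 cm^3, so δV = 0.142 × 1740 = 247 cm^3.

1740 ± 247 cm^3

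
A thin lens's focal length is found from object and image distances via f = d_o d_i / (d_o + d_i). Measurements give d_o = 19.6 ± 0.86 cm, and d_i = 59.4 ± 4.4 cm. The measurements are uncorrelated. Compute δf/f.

∂f/∂d_o = (d_i/(d_o+d_i))² = 0.565;  ∂f/∂d_i = (d_o/(d_o+d_i))² = 0.0616
δf = √((∂f/∂d_o · δd_o)² + (∂f/∂d_i · δd_i)²) = √(0.236 + 0.0734) = 0.557 cm
f = 14.7 cm, so δf/f = 0.557/14.7 = 0.0378.

0.0378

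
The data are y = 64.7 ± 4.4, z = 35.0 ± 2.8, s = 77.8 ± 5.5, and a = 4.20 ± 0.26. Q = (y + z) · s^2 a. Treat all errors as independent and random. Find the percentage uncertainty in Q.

Let u = y + z = 99.7. δu = √(δy² + δz²) = √(19.4 + 7.84) = 5.22, so δu/u = 0.0523.
Q is then a monomial in u, s, a:
δQ/Q = √((δu/u)² + (2·δs/s)² + (1·δa/a)²) = √(0.00274 + 0.0200 + 0.00383) = 0.163

16.3%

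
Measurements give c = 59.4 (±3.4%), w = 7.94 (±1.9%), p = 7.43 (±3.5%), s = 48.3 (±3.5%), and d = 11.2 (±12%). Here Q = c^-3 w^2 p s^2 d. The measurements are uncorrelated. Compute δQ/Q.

0.180

Since Q is a product/quotient, work with relative uncertainties:
  (-3·δc/c)² = (-3×0.0340)² = 0.0104;  (2·δw/w)² = (2×0.0190)² = 0.00144;  (1·δp/p)² = (1×0.0350)² = 0.00123;  (2·δs/s)² = (2×0.0350)² = 0.00490;  (1·δd/d)² = (1×0.120)² = 0.0144
δQ/Q = √(0.0324) = 0.180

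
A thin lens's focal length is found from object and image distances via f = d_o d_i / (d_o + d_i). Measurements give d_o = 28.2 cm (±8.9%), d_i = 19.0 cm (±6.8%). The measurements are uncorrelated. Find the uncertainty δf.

∂f/∂d_o = (d_i/(d_o+d_i))² = 0.162;  ∂f/∂d_i = (d_o/(d_o+d_i))² = 0.357
δf = √((∂f/∂d_o · δd_o)² + (∂f/∂d_i · δd_i)²) = √(0.165 + 0.213) = 0.615 cm

0.615 cm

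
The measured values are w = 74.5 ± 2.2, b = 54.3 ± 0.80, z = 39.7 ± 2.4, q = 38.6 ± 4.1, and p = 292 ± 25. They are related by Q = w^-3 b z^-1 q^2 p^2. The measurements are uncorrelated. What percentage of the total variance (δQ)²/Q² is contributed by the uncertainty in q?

52.4%

(δQ/Q)² = (-3·δw/w)² + (1·δb/b)² + (-1·δz/z)² + (2·δq/q)² + (2·δp/p)²
  w term: (-3×0.0295)² = 0.00785
  b term: (1×0.0147)² = 0.000217
  z term: (-1×0.0605)² = 0.00365
  q term: (2×0.106)² = 0.0451
  p term: (2×0.0856)² = 0.0293
Total = 0.0862. Share from q = 0.0451/0.0862 = 0.524.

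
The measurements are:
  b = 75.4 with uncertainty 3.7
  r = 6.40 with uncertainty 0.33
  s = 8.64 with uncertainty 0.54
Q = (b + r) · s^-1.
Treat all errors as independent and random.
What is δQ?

0.731

Let u = b + r = 81.8. δu = √(δb² + δr²) = √(13.7 + 0.109) = 3.71, so δu/u = 0.0454.
Q is then a monomial in u, s:
δQ/Q = √((δu/u)² + (-1·δs/s)²) = √(0.00206 + 0.00391) = 0.0773
Q = 9.47, so δQ = 0.0773 × 9.47 = 0.731.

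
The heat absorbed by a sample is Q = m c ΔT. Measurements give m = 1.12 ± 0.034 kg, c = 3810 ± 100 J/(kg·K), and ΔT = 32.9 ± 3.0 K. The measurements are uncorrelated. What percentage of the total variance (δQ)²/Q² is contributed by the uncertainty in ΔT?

83.8%

(δQ/Q)² = (1·δm/m)² + (1·δc/c)² + (1·δΔT/ΔT)²
  m term: (1×0.0304)² = 0.000922
  c term: (1×0.0262)² = 0.000689
  ΔT term: (1×0.0912)² = 0.00831
Total = 0.00993. Share from ΔT = 0.00831/0.00993 = 0.838.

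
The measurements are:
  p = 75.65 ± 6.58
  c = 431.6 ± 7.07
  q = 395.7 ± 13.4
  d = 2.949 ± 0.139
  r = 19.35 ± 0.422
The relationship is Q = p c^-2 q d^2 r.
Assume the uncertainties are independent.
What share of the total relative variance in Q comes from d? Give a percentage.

(δQ/Q)² = (1·δp/p)² + (-2·δc/c)² + (1·δq/q)² + (2·δd/d)² + (1·δr/r)²
  p term: (1×0.0870)² = 0.00757
  c term: (-2×0.0164)² = 0.00107
  q term: (1×0.0339)² = 0.00115
  d term: (2×0.0471)² = 0.00889
  r term: (1×0.0218)² = 0.000476
Total = 0.0191. Share from d = 0.00889/0.0191 = 0.464.

46.4%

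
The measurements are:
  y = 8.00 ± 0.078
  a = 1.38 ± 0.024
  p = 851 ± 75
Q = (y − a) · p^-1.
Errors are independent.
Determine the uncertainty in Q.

Let u = y − a = 6.62. δu = √(δy² + δa²) = √(0.00608 + 0.000576) = 0.0816, so δu/u = 0.0123.
Q is then a monomial in u, p:
δQ/Q = √((δu/u)² + (-1·δp/p)²) = √(0.000152 + 0.00777) = 0.0890
Q = 0.00778, so δQ = 0.0890 × 0.00778 = 0.000692.

0.000692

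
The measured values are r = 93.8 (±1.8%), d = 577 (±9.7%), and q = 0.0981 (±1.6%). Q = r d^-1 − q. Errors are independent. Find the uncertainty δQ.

Let p = r·d^-1 = 0.163. δp/p = √((1·δr/r)² + (-1·δd/d)²) = √(0.000324 + 0.00941) = 0.0987, so δp = 0.0160.
Q = p − q: δQ = √(δp² + δq²) = √(0.000257 + 2.46e-06) = 0.0161

0.0161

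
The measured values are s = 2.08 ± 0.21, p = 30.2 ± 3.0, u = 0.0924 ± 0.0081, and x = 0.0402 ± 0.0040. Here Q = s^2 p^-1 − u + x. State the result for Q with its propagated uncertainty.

Let w = s^2·p^-1 = 0.143. δw/w = √((2·δs/s)² + (-1·δp/p)²) = √(0.0408 + 0.00987) = 0.225, so δw = 0.0322.
Q = w − u + x: δQ = √(δw² + δu² + δx²) = √(0.00104 + 6.56e-05 + 1.6e-05) = 0.0335
Q = 0.0911.

0.0911 ± 0.0335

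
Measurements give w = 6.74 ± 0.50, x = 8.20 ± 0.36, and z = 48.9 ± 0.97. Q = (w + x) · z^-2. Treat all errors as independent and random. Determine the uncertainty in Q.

Let u = w + x = 14.9. δu = √(δw² + δx²) = √(0.250 + 0.130) = 0.616, so δu/u = 0.0412.
Q is then a monomial in u, z:
δQ/Q = √((δu/u)² + (-2·δz/z)²) = √(0.00170 + 0.00157) = 0.0572
Q = 0.00625, so δQ = 0.0572 × 0.00625 = 0.000358.

0.000358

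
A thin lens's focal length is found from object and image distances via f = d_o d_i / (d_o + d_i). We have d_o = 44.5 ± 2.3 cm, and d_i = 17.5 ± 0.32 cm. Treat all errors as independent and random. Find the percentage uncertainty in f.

∂f/∂d_o = (d_i/(d_o+d_i))² = 0.0797;  ∂f/∂d_i = (d_o/(d_o+d_i))² = 0.515
δf = √((∂f/∂d_o · δd_o)² + (∂f/∂d_i · δd_i)²) = √(0.0336 + 0.0272) = 0.246 cm
f = 12.6 cm, so δf/f = 0.246/12.6 = 0.0196.

1.96%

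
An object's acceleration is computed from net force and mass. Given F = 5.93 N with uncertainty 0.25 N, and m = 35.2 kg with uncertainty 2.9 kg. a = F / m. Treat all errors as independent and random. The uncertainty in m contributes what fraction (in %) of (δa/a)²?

(δa/a)² = (1·δF/F)² + (-1·δm/m)²
  F term: (1×0.0422)² = 0.00178
  m term: (-1×0.0824)² = 0.00679
Total = 0.00856. Share from m = 0.00679/0.00856 = 0.792.

79.2%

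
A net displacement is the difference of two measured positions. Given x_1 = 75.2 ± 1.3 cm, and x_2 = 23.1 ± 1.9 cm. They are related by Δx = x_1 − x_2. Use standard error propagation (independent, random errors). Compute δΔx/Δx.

0.0442

Each term contributes (cᵢ δxᵢ)² to (δΔx)²:
  (δx_1)² = 1.69;  (δx_2)² = 3.61
δΔx = √(5.30) = 2.30 cm
Δx = 52.1 cm, so δΔx/Δx = 2.30/52.1 = 0.0442.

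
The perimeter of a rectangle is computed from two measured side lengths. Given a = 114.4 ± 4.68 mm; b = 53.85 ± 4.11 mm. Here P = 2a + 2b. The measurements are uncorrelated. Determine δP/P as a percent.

Sums and differences: (δP)² = Σ (cᵢ δxᵢ)².
  (2·δa)² = 87.6;  (2·δb)² = 67.6
δP = √(155) = 12.5 mm
P = 336.5 mm, so δP/P = 12.5/336.5 = 0.0370.

3.70%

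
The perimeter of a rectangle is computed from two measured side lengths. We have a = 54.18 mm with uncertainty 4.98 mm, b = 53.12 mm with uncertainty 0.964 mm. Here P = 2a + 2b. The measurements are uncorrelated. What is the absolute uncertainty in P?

10.1 mm

Absolute uncertainties add in quadrature for a linear combination:
  (2·δa)² = 99.2;  (2·δb)² = 3.72
δP = √(103) = 10.1 mm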